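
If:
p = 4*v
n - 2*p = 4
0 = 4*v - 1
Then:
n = 6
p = 1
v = 1/4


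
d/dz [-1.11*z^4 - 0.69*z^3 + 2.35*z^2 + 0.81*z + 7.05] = -4.44*z^3 - 2.07*z^2 + 4.7*z + 0.81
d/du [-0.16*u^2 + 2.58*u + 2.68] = 2.58 - 0.32*u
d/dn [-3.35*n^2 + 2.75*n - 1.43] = 2.75 - 6.7*n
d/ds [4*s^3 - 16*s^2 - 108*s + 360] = 12*s^2 - 32*s - 108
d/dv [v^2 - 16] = 2*v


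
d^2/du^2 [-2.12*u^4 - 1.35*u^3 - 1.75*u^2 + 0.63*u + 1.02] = -25.44*u^2 - 8.1*u - 3.5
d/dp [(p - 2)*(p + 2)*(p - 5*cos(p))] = 5*p^2*sin(p) + 3*p^2 - 10*p*cos(p) - 20*sin(p) - 4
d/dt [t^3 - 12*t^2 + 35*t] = 3*t^2 - 24*t + 35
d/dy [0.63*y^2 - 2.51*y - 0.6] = 1.26*y - 2.51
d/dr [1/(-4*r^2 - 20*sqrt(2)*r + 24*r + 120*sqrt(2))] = (2*r - 6 + 5*sqrt(2))/(4*(r^2 - 6*r + 5*sqrt(2)*r - 30*sqrt(2))^2)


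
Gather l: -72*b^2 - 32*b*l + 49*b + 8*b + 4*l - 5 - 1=-72*b^2 + 57*b + l*(4 - 32*b) - 6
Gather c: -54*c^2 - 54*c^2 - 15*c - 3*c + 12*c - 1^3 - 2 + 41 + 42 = -108*c^2 - 6*c + 80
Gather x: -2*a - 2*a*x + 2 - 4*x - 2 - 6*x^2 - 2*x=-2*a - 6*x^2 + x*(-2*a - 6)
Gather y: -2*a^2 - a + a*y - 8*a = -2*a^2 + a*y - 9*a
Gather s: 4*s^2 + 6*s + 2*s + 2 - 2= 4*s^2 + 8*s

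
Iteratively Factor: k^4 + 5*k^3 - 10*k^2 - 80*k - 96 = (k - 4)*(k^3 + 9*k^2 + 26*k + 24) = (k - 4)*(k + 3)*(k^2 + 6*k + 8) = (k - 4)*(k + 2)*(k + 3)*(k + 4)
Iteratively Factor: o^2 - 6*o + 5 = (o - 1)*(o - 5)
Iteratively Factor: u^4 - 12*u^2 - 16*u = (u + 2)*(u^3 - 2*u^2 - 8*u) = u*(u + 2)*(u^2 - 2*u - 8) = u*(u + 2)^2*(u - 4)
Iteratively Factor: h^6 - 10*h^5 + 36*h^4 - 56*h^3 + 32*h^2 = (h)*(h^5 - 10*h^4 + 36*h^3 - 56*h^2 + 32*h) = h^2*(h^4 - 10*h^3 + 36*h^2 - 56*h + 32) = h^2*(h - 2)*(h^3 - 8*h^2 + 20*h - 16) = h^2*(h - 2)^2*(h^2 - 6*h + 8) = h^2*(h - 2)^3*(h - 4)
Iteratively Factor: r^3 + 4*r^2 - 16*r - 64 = (r + 4)*(r^2 - 16) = (r - 4)*(r + 4)*(r + 4)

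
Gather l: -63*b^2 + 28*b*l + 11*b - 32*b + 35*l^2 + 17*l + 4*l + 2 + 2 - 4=-63*b^2 - 21*b + 35*l^2 + l*(28*b + 21)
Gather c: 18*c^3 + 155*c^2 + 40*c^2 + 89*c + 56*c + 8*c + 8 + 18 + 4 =18*c^3 + 195*c^2 + 153*c + 30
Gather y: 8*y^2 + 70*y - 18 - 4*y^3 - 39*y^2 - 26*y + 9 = -4*y^3 - 31*y^2 + 44*y - 9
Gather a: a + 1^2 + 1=a + 2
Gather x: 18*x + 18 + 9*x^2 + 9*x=9*x^2 + 27*x + 18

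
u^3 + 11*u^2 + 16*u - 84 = (u - 2)*(u + 6)*(u + 7)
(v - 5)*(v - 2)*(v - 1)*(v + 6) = v^4 - 2*v^3 - 31*v^2 + 92*v - 60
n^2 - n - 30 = (n - 6)*(n + 5)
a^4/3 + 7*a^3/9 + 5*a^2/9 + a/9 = a*(a/3 + 1/3)*(a + 1/3)*(a + 1)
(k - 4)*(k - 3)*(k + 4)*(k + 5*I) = k^4 - 3*k^3 + 5*I*k^3 - 16*k^2 - 15*I*k^2 + 48*k - 80*I*k + 240*I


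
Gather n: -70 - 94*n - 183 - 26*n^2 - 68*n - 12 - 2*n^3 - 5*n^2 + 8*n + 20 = -2*n^3 - 31*n^2 - 154*n - 245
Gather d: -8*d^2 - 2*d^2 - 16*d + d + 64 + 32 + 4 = -10*d^2 - 15*d + 100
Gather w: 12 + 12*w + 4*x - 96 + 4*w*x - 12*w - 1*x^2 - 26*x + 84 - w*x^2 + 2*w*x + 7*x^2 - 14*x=w*(-x^2 + 6*x) + 6*x^2 - 36*x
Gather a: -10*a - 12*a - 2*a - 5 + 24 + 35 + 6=60 - 24*a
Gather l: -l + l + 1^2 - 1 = 0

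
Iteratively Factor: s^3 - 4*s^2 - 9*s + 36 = (s + 3)*(s^2 - 7*s + 12) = (s - 3)*(s + 3)*(s - 4)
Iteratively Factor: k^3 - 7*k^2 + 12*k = (k - 3)*(k^2 - 4*k) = (k - 4)*(k - 3)*(k)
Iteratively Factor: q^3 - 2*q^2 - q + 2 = (q + 1)*(q^2 - 3*q + 2) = (q - 1)*(q + 1)*(q - 2)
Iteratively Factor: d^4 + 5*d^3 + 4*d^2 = (d)*(d^3 + 5*d^2 + 4*d) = d*(d + 4)*(d^2 + d) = d*(d + 1)*(d + 4)*(d)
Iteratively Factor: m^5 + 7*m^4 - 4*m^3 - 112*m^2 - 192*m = (m)*(m^4 + 7*m^3 - 4*m^2 - 112*m - 192) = m*(m + 3)*(m^3 + 4*m^2 - 16*m - 64) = m*(m + 3)*(m + 4)*(m^2 - 16) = m*(m + 3)*(m + 4)^2*(m - 4)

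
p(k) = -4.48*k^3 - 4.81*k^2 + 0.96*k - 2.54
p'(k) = -13.44*k^2 - 9.62*k + 0.96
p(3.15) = -187.27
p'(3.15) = -162.70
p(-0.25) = -3.01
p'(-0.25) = 2.52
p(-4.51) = 306.26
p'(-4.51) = -229.02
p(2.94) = -155.14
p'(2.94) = -143.49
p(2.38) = -87.90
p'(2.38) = -98.07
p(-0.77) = -4.09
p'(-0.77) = 0.40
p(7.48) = -2139.40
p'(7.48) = -822.97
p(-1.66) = 3.10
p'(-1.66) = -20.11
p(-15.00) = 14020.81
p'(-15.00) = -2878.74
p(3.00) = -163.91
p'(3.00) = -148.86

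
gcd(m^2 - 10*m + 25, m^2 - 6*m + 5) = m - 5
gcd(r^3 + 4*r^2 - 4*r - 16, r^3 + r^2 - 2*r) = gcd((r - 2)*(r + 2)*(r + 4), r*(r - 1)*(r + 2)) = r + 2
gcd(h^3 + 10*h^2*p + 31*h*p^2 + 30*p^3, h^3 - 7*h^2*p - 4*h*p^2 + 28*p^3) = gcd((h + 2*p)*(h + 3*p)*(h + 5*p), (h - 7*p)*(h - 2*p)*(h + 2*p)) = h + 2*p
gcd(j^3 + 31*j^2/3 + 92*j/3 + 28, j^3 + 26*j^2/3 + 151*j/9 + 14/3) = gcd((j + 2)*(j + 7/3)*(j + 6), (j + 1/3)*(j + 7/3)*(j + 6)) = j^2 + 25*j/3 + 14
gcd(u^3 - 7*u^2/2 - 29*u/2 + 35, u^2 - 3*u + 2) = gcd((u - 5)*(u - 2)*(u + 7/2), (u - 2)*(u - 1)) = u - 2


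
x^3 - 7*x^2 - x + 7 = (x - 7)*(x - 1)*(x + 1)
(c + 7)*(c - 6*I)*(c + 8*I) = c^3 + 7*c^2 + 2*I*c^2 + 48*c + 14*I*c + 336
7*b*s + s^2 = s*(7*b + s)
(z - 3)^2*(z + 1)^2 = z^4 - 4*z^3 - 2*z^2 + 12*z + 9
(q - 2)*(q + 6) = q^2 + 4*q - 12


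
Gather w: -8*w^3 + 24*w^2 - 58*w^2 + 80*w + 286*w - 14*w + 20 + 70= -8*w^3 - 34*w^2 + 352*w + 90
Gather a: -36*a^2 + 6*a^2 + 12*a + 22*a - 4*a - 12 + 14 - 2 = -30*a^2 + 30*a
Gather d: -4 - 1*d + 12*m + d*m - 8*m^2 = d*(m - 1) - 8*m^2 + 12*m - 4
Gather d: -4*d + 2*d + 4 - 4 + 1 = 1 - 2*d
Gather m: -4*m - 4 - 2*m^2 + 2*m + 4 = -2*m^2 - 2*m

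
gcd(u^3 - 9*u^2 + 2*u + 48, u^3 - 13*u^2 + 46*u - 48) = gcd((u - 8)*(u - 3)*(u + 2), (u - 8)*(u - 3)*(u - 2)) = u^2 - 11*u + 24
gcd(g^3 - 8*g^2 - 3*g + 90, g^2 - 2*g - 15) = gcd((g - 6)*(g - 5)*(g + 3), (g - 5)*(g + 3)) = g^2 - 2*g - 15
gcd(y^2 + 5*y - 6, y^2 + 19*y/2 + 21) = y + 6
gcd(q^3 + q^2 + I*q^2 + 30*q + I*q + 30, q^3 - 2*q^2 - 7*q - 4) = q + 1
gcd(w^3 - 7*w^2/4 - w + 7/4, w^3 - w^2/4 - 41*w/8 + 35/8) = w^2 - 11*w/4 + 7/4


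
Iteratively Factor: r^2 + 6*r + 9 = (r + 3)*(r + 3)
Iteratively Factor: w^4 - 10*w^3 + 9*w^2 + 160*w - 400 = (w - 5)*(w^3 - 5*w^2 - 16*w + 80) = (w - 5)*(w + 4)*(w^2 - 9*w + 20) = (w - 5)*(w - 4)*(w + 4)*(w - 5)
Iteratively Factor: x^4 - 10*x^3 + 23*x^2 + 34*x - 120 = (x - 4)*(x^3 - 6*x^2 - x + 30) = (x - 4)*(x + 2)*(x^2 - 8*x + 15) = (x - 5)*(x - 4)*(x + 2)*(x - 3)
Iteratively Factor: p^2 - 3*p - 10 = (p - 5)*(p + 2)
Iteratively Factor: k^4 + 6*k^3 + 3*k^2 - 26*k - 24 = (k + 4)*(k^3 + 2*k^2 - 5*k - 6) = (k - 2)*(k + 4)*(k^2 + 4*k + 3) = (k - 2)*(k + 1)*(k + 4)*(k + 3)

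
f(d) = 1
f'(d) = 0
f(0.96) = 1.00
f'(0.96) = 0.00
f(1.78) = 1.00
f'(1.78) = 0.00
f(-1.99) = 1.00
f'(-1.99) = 0.00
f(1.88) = 1.00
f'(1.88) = 0.00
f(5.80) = 1.00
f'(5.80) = 0.00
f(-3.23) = 1.00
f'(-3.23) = 0.00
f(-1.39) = 1.00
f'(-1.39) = 0.00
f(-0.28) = 1.00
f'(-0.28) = 0.00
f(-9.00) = 1.00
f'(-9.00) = 0.00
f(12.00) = 1.00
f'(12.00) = 0.00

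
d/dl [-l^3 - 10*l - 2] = -3*l^2 - 10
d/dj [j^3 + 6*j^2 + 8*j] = 3*j^2 + 12*j + 8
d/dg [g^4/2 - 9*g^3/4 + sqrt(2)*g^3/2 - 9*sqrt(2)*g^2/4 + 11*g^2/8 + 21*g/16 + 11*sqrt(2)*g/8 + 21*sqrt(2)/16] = 2*g^3 - 27*g^2/4 + 3*sqrt(2)*g^2/2 - 9*sqrt(2)*g/2 + 11*g/4 + 21/16 + 11*sqrt(2)/8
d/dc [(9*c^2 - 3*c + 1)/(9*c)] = 1 - 1/(9*c^2)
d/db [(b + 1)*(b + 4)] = 2*b + 5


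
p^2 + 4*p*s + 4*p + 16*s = (p + 4)*(p + 4*s)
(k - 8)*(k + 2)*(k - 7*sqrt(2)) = k^3 - 7*sqrt(2)*k^2 - 6*k^2 - 16*k + 42*sqrt(2)*k + 112*sqrt(2)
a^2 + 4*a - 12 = (a - 2)*(a + 6)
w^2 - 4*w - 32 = (w - 8)*(w + 4)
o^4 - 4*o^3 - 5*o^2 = o^2*(o - 5)*(o + 1)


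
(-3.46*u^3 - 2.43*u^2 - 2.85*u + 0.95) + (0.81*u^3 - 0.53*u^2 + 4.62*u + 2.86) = -2.65*u^3 - 2.96*u^2 + 1.77*u + 3.81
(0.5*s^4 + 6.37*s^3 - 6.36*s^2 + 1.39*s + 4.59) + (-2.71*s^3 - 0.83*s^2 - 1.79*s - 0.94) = 0.5*s^4 + 3.66*s^3 - 7.19*s^2 - 0.4*s + 3.65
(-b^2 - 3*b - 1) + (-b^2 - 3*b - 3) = -2*b^2 - 6*b - 4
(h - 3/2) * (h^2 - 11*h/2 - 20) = h^3 - 7*h^2 - 47*h/4 + 30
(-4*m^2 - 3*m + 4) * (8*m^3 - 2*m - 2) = -32*m^5 - 24*m^4 + 40*m^3 + 14*m^2 - 2*m - 8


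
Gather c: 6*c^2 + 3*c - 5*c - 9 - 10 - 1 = 6*c^2 - 2*c - 20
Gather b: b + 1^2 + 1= b + 2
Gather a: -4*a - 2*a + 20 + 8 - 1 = 27 - 6*a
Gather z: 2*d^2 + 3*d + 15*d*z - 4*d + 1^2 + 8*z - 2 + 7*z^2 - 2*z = 2*d^2 - d + 7*z^2 + z*(15*d + 6) - 1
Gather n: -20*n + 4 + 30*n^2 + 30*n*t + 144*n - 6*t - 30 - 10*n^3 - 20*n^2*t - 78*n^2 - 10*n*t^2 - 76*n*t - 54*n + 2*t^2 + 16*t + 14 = -10*n^3 + n^2*(-20*t - 48) + n*(-10*t^2 - 46*t + 70) + 2*t^2 + 10*t - 12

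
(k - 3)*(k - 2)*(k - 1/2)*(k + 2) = k^4 - 7*k^3/2 - 5*k^2/2 + 14*k - 6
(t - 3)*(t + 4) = t^2 + t - 12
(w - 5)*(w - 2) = w^2 - 7*w + 10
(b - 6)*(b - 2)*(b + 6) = b^3 - 2*b^2 - 36*b + 72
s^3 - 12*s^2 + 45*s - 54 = (s - 6)*(s - 3)^2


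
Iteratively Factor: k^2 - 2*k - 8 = (k + 2)*(k - 4)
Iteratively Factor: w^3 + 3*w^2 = (w)*(w^2 + 3*w) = w^2*(w + 3)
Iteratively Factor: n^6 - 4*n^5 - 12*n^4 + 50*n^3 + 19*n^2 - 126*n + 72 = (n + 2)*(n^5 - 6*n^4 + 50*n^2 - 81*n + 36) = (n - 1)*(n + 2)*(n^4 - 5*n^3 - 5*n^2 + 45*n - 36) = (n - 4)*(n - 1)*(n + 2)*(n^3 - n^2 - 9*n + 9) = (n - 4)*(n - 1)*(n + 2)*(n + 3)*(n^2 - 4*n + 3) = (n - 4)*(n - 3)*(n - 1)*(n + 2)*(n + 3)*(n - 1)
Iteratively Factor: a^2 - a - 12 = (a - 4)*(a + 3)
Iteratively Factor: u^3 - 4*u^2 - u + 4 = (u - 4)*(u^2 - 1) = (u - 4)*(u - 1)*(u + 1)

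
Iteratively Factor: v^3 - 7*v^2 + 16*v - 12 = (v - 2)*(v^2 - 5*v + 6) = (v - 2)^2*(v - 3)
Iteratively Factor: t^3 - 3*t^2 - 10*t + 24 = (t - 4)*(t^2 + t - 6) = (t - 4)*(t - 2)*(t + 3)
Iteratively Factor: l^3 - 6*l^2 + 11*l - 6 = (l - 2)*(l^2 - 4*l + 3) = (l - 3)*(l - 2)*(l - 1)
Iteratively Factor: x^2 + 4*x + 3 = (x + 1)*(x + 3)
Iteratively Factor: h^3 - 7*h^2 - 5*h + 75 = (h - 5)*(h^2 - 2*h - 15) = (h - 5)^2*(h + 3)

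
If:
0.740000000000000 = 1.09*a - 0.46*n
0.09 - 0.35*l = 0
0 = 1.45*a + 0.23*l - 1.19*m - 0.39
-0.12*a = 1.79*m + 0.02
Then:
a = 0.21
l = 0.26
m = -0.03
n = -1.12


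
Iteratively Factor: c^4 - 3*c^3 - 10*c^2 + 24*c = (c - 4)*(c^3 + c^2 - 6*c) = c*(c - 4)*(c^2 + c - 6) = c*(c - 4)*(c + 3)*(c - 2)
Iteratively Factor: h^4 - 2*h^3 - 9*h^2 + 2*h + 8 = (h + 2)*(h^3 - 4*h^2 - h + 4) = (h - 4)*(h + 2)*(h^2 - 1) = (h - 4)*(h - 1)*(h + 2)*(h + 1)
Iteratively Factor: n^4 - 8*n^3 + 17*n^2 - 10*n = (n - 5)*(n^3 - 3*n^2 + 2*n) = (n - 5)*(n - 1)*(n^2 - 2*n) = (n - 5)*(n - 2)*(n - 1)*(n)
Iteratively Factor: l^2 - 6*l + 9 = (l - 3)*(l - 3)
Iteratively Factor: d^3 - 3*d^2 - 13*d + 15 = (d - 5)*(d^2 + 2*d - 3) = (d - 5)*(d + 3)*(d - 1)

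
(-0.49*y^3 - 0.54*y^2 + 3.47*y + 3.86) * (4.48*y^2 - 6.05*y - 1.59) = -2.1952*y^5 + 0.545299999999999*y^4 + 19.5917*y^3 - 2.8421*y^2 - 28.8703*y - 6.1374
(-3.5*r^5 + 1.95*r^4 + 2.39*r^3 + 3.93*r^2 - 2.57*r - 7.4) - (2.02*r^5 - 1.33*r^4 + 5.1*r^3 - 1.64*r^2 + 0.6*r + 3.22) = -5.52*r^5 + 3.28*r^4 - 2.71*r^3 + 5.57*r^2 - 3.17*r - 10.62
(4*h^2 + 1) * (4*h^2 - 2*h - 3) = 16*h^4 - 8*h^3 - 8*h^2 - 2*h - 3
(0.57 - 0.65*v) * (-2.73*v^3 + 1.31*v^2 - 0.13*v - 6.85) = 1.7745*v^4 - 2.4076*v^3 + 0.8312*v^2 + 4.3784*v - 3.9045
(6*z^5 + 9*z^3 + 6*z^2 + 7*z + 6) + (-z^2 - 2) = 6*z^5 + 9*z^3 + 5*z^2 + 7*z + 4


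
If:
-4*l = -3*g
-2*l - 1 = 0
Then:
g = -2/3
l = -1/2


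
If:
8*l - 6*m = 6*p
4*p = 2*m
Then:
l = 9*p/4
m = 2*p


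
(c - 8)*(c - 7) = c^2 - 15*c + 56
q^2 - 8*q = q*(q - 8)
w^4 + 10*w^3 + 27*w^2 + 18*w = w*(w + 1)*(w + 3)*(w + 6)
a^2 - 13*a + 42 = (a - 7)*(a - 6)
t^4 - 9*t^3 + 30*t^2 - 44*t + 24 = (t - 3)*(t - 2)^3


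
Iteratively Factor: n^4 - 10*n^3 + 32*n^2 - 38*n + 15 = (n - 5)*(n^3 - 5*n^2 + 7*n - 3) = (n - 5)*(n - 3)*(n^2 - 2*n + 1) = (n - 5)*(n - 3)*(n - 1)*(n - 1)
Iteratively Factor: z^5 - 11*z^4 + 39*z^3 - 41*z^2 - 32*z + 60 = (z - 2)*(z^4 - 9*z^3 + 21*z^2 + z - 30) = (z - 3)*(z - 2)*(z^3 - 6*z^2 + 3*z + 10) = (z - 3)*(z - 2)*(z + 1)*(z^2 - 7*z + 10) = (z - 5)*(z - 3)*(z - 2)*(z + 1)*(z - 2)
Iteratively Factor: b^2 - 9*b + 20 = (b - 4)*(b - 5)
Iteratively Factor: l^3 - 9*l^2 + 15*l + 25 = (l - 5)*(l^2 - 4*l - 5) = (l - 5)^2*(l + 1)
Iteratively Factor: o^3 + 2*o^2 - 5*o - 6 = (o + 3)*(o^2 - o - 2) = (o - 2)*(o + 3)*(o + 1)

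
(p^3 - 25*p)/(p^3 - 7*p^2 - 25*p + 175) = p/(p - 7)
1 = 1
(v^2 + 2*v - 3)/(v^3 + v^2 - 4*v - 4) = (v^2 + 2*v - 3)/(v^3 + v^2 - 4*v - 4)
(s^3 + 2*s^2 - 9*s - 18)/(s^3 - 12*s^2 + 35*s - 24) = (s^2 + 5*s + 6)/(s^2 - 9*s + 8)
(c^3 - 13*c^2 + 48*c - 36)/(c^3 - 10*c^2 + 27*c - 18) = (c - 6)/(c - 3)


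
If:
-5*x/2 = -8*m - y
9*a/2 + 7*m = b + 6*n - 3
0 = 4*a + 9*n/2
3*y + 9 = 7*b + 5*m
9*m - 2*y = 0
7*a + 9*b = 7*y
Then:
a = -477/1133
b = 4067/2266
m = 475/1133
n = 424/1133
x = 2375/1133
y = 4275/2266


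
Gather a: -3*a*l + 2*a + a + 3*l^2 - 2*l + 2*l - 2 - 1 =a*(3 - 3*l) + 3*l^2 - 3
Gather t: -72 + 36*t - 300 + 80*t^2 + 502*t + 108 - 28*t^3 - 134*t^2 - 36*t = -28*t^3 - 54*t^2 + 502*t - 264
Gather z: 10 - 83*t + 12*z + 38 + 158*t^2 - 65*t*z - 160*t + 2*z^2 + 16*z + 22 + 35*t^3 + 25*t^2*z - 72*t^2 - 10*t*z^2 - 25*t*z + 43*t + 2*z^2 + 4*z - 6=35*t^3 + 86*t^2 - 200*t + z^2*(4 - 10*t) + z*(25*t^2 - 90*t + 32) + 64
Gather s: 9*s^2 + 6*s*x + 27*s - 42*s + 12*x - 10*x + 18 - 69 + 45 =9*s^2 + s*(6*x - 15) + 2*x - 6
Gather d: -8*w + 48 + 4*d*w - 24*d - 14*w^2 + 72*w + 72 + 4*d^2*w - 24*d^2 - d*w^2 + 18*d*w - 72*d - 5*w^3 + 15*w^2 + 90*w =d^2*(4*w - 24) + d*(-w^2 + 22*w - 96) - 5*w^3 + w^2 + 154*w + 120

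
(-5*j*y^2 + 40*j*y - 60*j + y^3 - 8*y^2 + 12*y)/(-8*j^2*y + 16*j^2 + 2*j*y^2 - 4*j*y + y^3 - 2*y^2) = (-5*j*y + 30*j + y^2 - 6*y)/(-8*j^2 + 2*j*y + y^2)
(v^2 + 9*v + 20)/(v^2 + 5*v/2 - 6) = 2*(v + 5)/(2*v - 3)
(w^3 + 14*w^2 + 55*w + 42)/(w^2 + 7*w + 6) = w + 7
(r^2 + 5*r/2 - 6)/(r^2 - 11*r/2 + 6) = (r + 4)/(r - 4)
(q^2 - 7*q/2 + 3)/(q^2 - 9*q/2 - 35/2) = (-2*q^2 + 7*q - 6)/(-2*q^2 + 9*q + 35)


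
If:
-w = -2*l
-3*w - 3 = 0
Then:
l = -1/2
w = -1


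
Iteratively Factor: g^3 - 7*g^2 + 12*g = (g)*(g^2 - 7*g + 12) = g*(g - 3)*(g - 4)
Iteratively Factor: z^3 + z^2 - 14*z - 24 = (z + 3)*(z^2 - 2*z - 8) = (z - 4)*(z + 3)*(z + 2)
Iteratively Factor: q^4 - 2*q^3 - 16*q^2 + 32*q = (q - 2)*(q^3 - 16*q) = q*(q - 2)*(q^2 - 16) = q*(q - 2)*(q + 4)*(q - 4)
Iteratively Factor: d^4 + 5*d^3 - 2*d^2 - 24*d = (d + 4)*(d^3 + d^2 - 6*d) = d*(d + 4)*(d^2 + d - 6) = d*(d + 3)*(d + 4)*(d - 2)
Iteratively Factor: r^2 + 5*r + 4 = (r + 1)*(r + 4)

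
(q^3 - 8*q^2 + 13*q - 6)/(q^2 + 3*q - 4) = (q^2 - 7*q + 6)/(q + 4)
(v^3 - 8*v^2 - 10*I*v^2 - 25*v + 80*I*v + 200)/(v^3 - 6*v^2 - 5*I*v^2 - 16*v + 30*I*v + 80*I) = (v - 5*I)/(v + 2)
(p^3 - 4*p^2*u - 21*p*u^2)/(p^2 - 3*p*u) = (p^2 - 4*p*u - 21*u^2)/(p - 3*u)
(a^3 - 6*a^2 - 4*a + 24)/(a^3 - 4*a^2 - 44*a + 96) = (a^2 - 4*a - 12)/(a^2 - 2*a - 48)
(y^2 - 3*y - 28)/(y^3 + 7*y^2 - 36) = (y^2 - 3*y - 28)/(y^3 + 7*y^2 - 36)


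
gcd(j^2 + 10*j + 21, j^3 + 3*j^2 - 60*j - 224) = j + 7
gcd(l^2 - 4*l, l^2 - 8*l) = l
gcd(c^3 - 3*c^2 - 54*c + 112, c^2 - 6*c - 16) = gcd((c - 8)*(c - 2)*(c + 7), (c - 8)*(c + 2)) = c - 8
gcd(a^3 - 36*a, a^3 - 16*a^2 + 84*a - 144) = a - 6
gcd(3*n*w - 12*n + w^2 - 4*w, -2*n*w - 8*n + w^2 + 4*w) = 1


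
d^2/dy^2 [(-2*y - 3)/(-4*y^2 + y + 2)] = 2*(2*(-12*y - 5)*(-4*y^2 + y + 2) - (2*y + 3)*(8*y - 1)^2)/(-4*y^2 + y + 2)^3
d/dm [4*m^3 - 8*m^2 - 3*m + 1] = 12*m^2 - 16*m - 3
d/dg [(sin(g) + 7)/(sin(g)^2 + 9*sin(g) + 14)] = -cos(g)/(sin(g) + 2)^2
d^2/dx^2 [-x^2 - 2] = -2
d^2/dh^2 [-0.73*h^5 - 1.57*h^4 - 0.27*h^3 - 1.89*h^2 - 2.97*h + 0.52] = -14.6*h^3 - 18.84*h^2 - 1.62*h - 3.78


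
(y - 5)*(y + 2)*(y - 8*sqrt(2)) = y^3 - 8*sqrt(2)*y^2 - 3*y^2 - 10*y + 24*sqrt(2)*y + 80*sqrt(2)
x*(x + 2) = x^2 + 2*x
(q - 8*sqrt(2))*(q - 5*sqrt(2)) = q^2 - 13*sqrt(2)*q + 80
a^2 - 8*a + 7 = (a - 7)*(a - 1)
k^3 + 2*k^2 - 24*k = k*(k - 4)*(k + 6)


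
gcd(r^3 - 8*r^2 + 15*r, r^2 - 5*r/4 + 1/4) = 1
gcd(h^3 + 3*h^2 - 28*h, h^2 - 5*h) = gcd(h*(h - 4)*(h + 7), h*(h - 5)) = h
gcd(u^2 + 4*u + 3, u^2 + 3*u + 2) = u + 1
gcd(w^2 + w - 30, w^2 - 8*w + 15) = w - 5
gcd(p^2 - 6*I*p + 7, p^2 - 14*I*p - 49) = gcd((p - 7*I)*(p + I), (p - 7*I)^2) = p - 7*I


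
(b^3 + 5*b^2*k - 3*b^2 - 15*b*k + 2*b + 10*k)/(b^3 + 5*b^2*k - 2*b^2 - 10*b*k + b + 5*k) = (b - 2)/(b - 1)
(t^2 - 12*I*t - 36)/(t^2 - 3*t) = (t^2 - 12*I*t - 36)/(t*(t - 3))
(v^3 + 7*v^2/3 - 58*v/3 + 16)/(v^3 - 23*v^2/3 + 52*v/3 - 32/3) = (v + 6)/(v - 4)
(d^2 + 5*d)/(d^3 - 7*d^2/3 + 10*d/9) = 9*(d + 5)/(9*d^2 - 21*d + 10)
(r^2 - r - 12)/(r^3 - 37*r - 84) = (r - 4)/(r^2 - 3*r - 28)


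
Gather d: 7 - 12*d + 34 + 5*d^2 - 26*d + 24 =5*d^2 - 38*d + 65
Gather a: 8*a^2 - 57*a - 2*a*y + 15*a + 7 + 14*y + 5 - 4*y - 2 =8*a^2 + a*(-2*y - 42) + 10*y + 10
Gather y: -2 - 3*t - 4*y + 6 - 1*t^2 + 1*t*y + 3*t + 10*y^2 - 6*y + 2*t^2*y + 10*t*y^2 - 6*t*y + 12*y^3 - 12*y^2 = -t^2 + 12*y^3 + y^2*(10*t - 2) + y*(2*t^2 - 5*t - 10) + 4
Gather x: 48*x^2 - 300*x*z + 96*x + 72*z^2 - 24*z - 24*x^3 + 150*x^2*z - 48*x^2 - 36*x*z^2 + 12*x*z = -24*x^3 + 150*x^2*z + x*(-36*z^2 - 288*z + 96) + 72*z^2 - 24*z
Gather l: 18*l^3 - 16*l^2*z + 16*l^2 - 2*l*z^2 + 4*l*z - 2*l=18*l^3 + l^2*(16 - 16*z) + l*(-2*z^2 + 4*z - 2)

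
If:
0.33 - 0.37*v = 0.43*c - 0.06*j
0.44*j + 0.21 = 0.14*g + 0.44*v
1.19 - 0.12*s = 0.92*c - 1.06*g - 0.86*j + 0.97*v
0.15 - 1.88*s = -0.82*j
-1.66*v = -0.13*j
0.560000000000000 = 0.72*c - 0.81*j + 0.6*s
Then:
No Solution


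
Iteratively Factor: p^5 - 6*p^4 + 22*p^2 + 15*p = (p + 1)*(p^4 - 7*p^3 + 7*p^2 + 15*p) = (p - 3)*(p + 1)*(p^3 - 4*p^2 - 5*p) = (p - 5)*(p - 3)*(p + 1)*(p^2 + p) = (p - 5)*(p - 3)*(p + 1)^2*(p)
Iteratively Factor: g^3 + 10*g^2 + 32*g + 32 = (g + 4)*(g^2 + 6*g + 8) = (g + 4)^2*(g + 2)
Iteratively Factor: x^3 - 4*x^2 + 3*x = (x - 1)*(x^2 - 3*x) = (x - 3)*(x - 1)*(x)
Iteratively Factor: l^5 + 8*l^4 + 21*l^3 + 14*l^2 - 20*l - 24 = (l + 2)*(l^4 + 6*l^3 + 9*l^2 - 4*l - 12) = (l + 2)^2*(l^3 + 4*l^2 + l - 6) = (l + 2)^2*(l + 3)*(l^2 + l - 2) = (l + 2)^3*(l + 3)*(l - 1)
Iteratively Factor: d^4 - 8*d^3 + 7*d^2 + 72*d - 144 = (d - 4)*(d^3 - 4*d^2 - 9*d + 36) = (d - 4)*(d - 3)*(d^2 - d - 12) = (d - 4)*(d - 3)*(d + 3)*(d - 4)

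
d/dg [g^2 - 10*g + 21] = 2*g - 10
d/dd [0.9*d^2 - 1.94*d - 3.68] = 1.8*d - 1.94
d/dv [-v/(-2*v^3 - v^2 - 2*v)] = -(4*v + 1)/(2*v^2 + v + 2)^2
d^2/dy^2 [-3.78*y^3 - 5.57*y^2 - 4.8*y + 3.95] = -22.68*y - 11.14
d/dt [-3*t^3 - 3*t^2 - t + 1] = -9*t^2 - 6*t - 1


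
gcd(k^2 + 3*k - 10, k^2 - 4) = k - 2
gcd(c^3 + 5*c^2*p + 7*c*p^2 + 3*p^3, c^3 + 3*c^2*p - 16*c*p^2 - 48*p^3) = c + 3*p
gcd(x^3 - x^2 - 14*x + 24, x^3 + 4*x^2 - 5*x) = 1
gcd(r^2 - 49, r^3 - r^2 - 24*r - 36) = 1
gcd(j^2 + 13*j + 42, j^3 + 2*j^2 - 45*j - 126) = j + 6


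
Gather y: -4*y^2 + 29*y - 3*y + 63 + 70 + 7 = -4*y^2 + 26*y + 140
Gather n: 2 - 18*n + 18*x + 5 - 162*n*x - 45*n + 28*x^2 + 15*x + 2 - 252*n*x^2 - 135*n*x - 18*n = n*(-252*x^2 - 297*x - 81) + 28*x^2 + 33*x + 9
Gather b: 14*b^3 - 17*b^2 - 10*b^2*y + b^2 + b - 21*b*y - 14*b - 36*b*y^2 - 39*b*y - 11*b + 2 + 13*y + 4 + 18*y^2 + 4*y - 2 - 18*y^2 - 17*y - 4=14*b^3 + b^2*(-10*y - 16) + b*(-36*y^2 - 60*y - 24)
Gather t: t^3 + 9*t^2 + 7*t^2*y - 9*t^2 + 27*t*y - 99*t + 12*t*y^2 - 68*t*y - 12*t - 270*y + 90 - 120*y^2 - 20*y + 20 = t^3 + 7*t^2*y + t*(12*y^2 - 41*y - 111) - 120*y^2 - 290*y + 110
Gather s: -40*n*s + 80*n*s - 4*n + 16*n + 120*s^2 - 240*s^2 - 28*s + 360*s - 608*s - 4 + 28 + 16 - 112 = 12*n - 120*s^2 + s*(40*n - 276) - 72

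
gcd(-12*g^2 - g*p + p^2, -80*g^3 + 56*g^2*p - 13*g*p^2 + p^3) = -4*g + p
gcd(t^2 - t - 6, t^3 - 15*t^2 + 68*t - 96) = t - 3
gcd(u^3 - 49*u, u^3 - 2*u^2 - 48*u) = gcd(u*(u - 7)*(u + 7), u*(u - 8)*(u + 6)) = u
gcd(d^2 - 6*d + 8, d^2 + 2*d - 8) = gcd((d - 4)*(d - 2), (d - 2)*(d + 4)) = d - 2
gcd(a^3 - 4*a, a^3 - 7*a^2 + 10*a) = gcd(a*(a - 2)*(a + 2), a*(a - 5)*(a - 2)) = a^2 - 2*a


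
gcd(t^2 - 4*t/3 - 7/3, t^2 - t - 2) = t + 1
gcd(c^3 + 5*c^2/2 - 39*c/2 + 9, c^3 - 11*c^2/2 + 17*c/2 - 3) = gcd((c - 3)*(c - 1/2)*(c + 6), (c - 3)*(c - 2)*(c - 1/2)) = c^2 - 7*c/2 + 3/2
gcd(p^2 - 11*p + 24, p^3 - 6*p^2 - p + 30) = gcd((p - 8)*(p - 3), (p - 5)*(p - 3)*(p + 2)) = p - 3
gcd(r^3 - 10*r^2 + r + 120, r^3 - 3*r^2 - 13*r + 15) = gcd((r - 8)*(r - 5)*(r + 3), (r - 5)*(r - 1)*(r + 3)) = r^2 - 2*r - 15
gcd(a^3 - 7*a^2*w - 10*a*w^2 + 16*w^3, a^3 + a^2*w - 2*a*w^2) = -a^2 - a*w + 2*w^2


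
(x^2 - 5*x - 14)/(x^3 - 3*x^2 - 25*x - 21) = (x + 2)/(x^2 + 4*x + 3)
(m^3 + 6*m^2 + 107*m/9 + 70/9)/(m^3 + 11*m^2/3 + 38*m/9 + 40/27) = 3*(3*m^2 + 13*m + 14)/(9*m^2 + 18*m + 8)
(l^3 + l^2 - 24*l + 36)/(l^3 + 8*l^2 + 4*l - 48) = (l - 3)/(l + 4)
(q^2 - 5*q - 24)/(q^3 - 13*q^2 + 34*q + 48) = (q + 3)/(q^2 - 5*q - 6)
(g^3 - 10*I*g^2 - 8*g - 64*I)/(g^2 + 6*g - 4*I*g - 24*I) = (g^2 - 6*I*g + 16)/(g + 6)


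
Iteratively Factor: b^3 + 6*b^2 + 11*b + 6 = (b + 3)*(b^2 + 3*b + 2) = (b + 2)*(b + 3)*(b + 1)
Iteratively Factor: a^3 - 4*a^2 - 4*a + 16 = (a - 2)*(a^2 - 2*a - 8) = (a - 2)*(a + 2)*(a - 4)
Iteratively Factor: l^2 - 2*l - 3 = (l + 1)*(l - 3)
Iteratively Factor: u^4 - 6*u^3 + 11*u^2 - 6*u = (u)*(u^3 - 6*u^2 + 11*u - 6) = u*(u - 3)*(u^2 - 3*u + 2) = u*(u - 3)*(u - 1)*(u - 2)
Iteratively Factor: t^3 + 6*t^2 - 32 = (t + 4)*(t^2 + 2*t - 8) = (t - 2)*(t + 4)*(t + 4)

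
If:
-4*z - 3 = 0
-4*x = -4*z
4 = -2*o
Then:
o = -2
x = -3/4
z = -3/4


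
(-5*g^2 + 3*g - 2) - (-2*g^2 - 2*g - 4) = -3*g^2 + 5*g + 2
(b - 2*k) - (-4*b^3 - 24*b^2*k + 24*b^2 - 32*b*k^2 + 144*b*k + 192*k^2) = 4*b^3 + 24*b^2*k - 24*b^2 + 32*b*k^2 - 144*b*k + b - 192*k^2 - 2*k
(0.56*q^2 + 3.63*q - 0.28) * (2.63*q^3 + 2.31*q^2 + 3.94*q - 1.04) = 1.4728*q^5 + 10.8405*q^4 + 9.8553*q^3 + 13.073*q^2 - 4.8784*q + 0.2912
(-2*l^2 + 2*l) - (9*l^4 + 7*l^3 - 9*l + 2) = -9*l^4 - 7*l^3 - 2*l^2 + 11*l - 2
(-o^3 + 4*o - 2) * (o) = -o^4 + 4*o^2 - 2*o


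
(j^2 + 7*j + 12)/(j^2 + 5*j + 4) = (j + 3)/(j + 1)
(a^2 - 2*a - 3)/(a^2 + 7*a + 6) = (a - 3)/(a + 6)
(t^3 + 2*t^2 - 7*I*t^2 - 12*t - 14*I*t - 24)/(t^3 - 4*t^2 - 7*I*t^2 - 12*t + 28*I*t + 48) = (t + 2)/(t - 4)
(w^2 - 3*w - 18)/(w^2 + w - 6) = (w - 6)/(w - 2)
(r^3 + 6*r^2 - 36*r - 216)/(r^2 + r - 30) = (r^2 - 36)/(r - 5)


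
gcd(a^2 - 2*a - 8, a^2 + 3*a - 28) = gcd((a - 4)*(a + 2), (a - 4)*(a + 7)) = a - 4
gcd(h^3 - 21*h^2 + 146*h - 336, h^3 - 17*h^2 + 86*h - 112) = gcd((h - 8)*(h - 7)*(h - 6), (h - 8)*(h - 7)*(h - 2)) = h^2 - 15*h + 56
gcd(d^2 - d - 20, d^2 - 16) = d + 4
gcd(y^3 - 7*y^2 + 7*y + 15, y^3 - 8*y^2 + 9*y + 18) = y^2 - 2*y - 3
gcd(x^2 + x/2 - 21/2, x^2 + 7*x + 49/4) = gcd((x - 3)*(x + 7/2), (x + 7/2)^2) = x + 7/2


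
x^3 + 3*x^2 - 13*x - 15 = (x - 3)*(x + 1)*(x + 5)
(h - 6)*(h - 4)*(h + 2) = h^3 - 8*h^2 + 4*h + 48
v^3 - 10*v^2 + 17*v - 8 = (v - 8)*(v - 1)^2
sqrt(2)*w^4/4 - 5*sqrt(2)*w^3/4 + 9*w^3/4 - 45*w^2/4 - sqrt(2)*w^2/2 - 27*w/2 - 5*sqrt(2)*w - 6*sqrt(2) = (w/2 + 1/2)*(w - 6)*(w + 4*sqrt(2))*(sqrt(2)*w/2 + 1/2)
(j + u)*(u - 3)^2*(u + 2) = j*u^3 - 4*j*u^2 - 3*j*u + 18*j + u^4 - 4*u^3 - 3*u^2 + 18*u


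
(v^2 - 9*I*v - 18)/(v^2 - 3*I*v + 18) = (v - 3*I)/(v + 3*I)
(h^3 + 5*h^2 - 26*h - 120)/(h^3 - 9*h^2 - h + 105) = (h^2 + 10*h + 24)/(h^2 - 4*h - 21)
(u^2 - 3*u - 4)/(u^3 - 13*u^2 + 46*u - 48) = (u^2 - 3*u - 4)/(u^3 - 13*u^2 + 46*u - 48)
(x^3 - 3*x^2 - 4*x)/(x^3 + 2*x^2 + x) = (x - 4)/(x + 1)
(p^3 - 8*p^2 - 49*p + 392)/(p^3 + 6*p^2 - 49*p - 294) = (p - 8)/(p + 6)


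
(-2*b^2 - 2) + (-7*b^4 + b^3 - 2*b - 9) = -7*b^4 + b^3 - 2*b^2 - 2*b - 11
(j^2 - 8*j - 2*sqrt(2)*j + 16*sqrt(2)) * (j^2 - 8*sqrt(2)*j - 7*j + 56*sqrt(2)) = j^4 - 15*j^3 - 10*sqrt(2)*j^3 + 88*j^2 + 150*sqrt(2)*j^2 - 560*sqrt(2)*j - 480*j + 1792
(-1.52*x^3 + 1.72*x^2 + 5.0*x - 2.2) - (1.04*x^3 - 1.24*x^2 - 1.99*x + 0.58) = -2.56*x^3 + 2.96*x^2 + 6.99*x - 2.78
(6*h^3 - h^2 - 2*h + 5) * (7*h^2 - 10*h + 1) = 42*h^5 - 67*h^4 + 2*h^3 + 54*h^2 - 52*h + 5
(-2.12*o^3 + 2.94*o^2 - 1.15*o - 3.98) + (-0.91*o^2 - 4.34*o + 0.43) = -2.12*o^3 + 2.03*o^2 - 5.49*o - 3.55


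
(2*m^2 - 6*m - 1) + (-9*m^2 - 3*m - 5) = -7*m^2 - 9*m - 6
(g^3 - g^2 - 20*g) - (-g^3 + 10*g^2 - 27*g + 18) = 2*g^3 - 11*g^2 + 7*g - 18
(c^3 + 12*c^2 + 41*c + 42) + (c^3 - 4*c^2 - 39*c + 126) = 2*c^3 + 8*c^2 + 2*c + 168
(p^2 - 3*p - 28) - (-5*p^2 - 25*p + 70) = 6*p^2 + 22*p - 98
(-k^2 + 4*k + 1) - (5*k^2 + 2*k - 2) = -6*k^2 + 2*k + 3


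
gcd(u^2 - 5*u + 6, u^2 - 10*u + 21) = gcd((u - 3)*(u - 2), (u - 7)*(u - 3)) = u - 3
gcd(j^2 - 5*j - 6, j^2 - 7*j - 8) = j + 1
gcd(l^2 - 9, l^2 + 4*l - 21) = l - 3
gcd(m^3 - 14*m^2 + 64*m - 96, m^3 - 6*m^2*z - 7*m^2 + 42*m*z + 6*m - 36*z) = m - 6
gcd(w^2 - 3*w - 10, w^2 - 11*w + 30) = w - 5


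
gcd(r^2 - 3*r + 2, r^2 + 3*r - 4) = r - 1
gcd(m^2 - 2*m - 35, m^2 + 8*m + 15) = m + 5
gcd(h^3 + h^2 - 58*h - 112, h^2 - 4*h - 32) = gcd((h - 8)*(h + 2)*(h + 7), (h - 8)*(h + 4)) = h - 8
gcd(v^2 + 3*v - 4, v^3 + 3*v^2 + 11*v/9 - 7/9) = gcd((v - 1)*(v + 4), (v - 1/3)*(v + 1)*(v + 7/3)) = 1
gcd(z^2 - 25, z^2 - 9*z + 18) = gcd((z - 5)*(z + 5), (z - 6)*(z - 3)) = 1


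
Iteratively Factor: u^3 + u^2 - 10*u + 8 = (u - 1)*(u^2 + 2*u - 8) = (u - 2)*(u - 1)*(u + 4)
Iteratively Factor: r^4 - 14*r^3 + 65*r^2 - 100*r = (r)*(r^3 - 14*r^2 + 65*r - 100) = r*(r - 5)*(r^2 - 9*r + 20) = r*(r - 5)*(r - 4)*(r - 5)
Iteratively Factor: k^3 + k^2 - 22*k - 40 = (k - 5)*(k^2 + 6*k + 8) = (k - 5)*(k + 4)*(k + 2)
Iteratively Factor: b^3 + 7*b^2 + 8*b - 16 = (b + 4)*(b^2 + 3*b - 4) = (b - 1)*(b + 4)*(b + 4)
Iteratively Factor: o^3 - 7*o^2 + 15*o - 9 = (o - 1)*(o^2 - 6*o + 9) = (o - 3)*(o - 1)*(o - 3)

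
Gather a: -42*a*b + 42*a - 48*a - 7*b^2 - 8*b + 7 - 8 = a*(-42*b - 6) - 7*b^2 - 8*b - 1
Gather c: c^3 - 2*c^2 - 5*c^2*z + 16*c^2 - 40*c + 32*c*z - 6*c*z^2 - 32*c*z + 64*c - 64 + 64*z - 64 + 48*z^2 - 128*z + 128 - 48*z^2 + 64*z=c^3 + c^2*(14 - 5*z) + c*(24 - 6*z^2)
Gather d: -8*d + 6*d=-2*d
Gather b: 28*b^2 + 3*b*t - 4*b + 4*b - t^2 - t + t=28*b^2 + 3*b*t - t^2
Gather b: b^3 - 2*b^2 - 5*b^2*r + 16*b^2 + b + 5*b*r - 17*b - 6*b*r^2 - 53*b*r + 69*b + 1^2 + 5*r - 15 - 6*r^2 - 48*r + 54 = b^3 + b^2*(14 - 5*r) + b*(-6*r^2 - 48*r + 53) - 6*r^2 - 43*r + 40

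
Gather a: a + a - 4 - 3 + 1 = 2*a - 6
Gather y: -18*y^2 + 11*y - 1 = -18*y^2 + 11*y - 1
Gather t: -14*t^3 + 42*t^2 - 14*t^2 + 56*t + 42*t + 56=-14*t^3 + 28*t^2 + 98*t + 56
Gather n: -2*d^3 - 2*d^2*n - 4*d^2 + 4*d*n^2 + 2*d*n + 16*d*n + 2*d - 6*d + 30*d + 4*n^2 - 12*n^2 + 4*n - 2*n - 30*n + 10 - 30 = -2*d^3 - 4*d^2 + 26*d + n^2*(4*d - 8) + n*(-2*d^2 + 18*d - 28) - 20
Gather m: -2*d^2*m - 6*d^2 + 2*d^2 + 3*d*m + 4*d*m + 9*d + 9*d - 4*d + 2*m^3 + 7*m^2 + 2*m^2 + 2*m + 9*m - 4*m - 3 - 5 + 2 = -4*d^2 + 14*d + 2*m^3 + 9*m^2 + m*(-2*d^2 + 7*d + 7) - 6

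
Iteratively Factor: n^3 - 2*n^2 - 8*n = (n + 2)*(n^2 - 4*n) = n*(n + 2)*(n - 4)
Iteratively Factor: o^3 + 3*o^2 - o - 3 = (o + 3)*(o^2 - 1) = (o - 1)*(o + 3)*(o + 1)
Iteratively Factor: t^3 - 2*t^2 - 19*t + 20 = (t - 1)*(t^2 - t - 20) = (t - 5)*(t - 1)*(t + 4)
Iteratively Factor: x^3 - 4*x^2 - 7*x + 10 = (x + 2)*(x^2 - 6*x + 5) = (x - 1)*(x + 2)*(x - 5)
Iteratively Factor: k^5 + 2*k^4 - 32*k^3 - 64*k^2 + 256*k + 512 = (k - 4)*(k^4 + 6*k^3 - 8*k^2 - 96*k - 128) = (k - 4)^2*(k^3 + 10*k^2 + 32*k + 32) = (k - 4)^2*(k + 2)*(k^2 + 8*k + 16) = (k - 4)^2*(k + 2)*(k + 4)*(k + 4)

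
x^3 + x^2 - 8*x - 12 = (x - 3)*(x + 2)^2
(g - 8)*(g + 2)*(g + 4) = g^3 - 2*g^2 - 40*g - 64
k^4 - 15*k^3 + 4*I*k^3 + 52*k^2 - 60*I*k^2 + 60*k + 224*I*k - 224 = (k - 8)*(k - 7)*(k + 2*I)^2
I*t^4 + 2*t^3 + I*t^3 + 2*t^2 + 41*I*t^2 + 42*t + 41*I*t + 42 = (t - 7*I)*(t - I)*(t + 6*I)*(I*t + I)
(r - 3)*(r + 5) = r^2 + 2*r - 15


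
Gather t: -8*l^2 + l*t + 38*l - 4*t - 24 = -8*l^2 + 38*l + t*(l - 4) - 24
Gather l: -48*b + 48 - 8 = 40 - 48*b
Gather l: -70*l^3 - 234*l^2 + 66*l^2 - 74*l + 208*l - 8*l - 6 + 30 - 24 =-70*l^3 - 168*l^2 + 126*l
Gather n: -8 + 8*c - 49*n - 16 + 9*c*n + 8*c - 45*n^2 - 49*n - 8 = 16*c - 45*n^2 + n*(9*c - 98) - 32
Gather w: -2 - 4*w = -4*w - 2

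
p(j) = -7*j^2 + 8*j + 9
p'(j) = 8 - 14*j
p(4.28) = -84.99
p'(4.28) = -51.92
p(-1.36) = -14.83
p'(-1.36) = 27.04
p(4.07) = -74.39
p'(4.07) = -48.98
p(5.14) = -134.82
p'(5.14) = -63.96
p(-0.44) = 4.12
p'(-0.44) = 14.16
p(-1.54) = -19.92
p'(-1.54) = 29.56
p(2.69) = -20.13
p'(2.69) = -29.66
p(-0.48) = 3.55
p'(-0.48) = 14.72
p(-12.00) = -1095.00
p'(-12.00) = 176.00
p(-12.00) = -1095.00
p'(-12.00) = 176.00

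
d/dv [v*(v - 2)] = 2*v - 2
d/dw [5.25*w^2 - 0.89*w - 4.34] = 10.5*w - 0.89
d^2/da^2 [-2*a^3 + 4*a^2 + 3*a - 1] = 8 - 12*a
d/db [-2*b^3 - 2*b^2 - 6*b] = -6*b^2 - 4*b - 6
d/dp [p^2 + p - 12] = 2*p + 1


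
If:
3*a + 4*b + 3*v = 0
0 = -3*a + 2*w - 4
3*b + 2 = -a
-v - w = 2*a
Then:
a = -52/53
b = -18/53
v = 76/53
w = 28/53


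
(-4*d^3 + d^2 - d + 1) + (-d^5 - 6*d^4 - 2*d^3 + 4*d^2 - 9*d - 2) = -d^5 - 6*d^4 - 6*d^3 + 5*d^2 - 10*d - 1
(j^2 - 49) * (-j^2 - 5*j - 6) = -j^4 - 5*j^3 + 43*j^2 + 245*j + 294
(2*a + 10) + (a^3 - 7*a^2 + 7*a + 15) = a^3 - 7*a^2 + 9*a + 25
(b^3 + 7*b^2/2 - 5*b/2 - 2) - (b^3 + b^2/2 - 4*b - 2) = 3*b^2 + 3*b/2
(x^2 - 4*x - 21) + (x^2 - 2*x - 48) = 2*x^2 - 6*x - 69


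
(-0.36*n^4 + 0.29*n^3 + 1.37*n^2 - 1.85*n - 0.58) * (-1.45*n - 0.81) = 0.522*n^5 - 0.1289*n^4 - 2.2214*n^3 + 1.5728*n^2 + 2.3395*n + 0.4698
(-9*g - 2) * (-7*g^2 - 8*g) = 63*g^3 + 86*g^2 + 16*g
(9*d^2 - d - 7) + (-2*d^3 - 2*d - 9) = -2*d^3 + 9*d^2 - 3*d - 16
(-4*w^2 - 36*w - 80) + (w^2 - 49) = -3*w^2 - 36*w - 129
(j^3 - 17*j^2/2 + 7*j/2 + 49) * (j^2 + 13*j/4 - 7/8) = j^5 - 21*j^4/4 - 25*j^3 + 1085*j^2/16 + 2499*j/16 - 343/8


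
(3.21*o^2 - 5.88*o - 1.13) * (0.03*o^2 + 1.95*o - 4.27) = 0.0963*o^4 + 6.0831*o^3 - 25.2066*o^2 + 22.9041*o + 4.8251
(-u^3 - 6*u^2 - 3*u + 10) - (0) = -u^3 - 6*u^2 - 3*u + 10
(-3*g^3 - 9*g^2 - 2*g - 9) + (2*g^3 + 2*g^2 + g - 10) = -g^3 - 7*g^2 - g - 19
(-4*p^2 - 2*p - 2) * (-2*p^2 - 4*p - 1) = 8*p^4 + 20*p^3 + 16*p^2 + 10*p + 2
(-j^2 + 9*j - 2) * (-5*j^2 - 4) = 5*j^4 - 45*j^3 + 14*j^2 - 36*j + 8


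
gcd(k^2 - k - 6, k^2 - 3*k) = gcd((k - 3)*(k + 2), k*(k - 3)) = k - 3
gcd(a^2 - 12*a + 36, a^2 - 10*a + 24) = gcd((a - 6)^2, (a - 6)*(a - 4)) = a - 6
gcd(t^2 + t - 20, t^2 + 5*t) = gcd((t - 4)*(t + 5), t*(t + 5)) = t + 5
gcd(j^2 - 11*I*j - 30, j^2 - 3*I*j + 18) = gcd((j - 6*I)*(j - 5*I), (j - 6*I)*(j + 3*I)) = j - 6*I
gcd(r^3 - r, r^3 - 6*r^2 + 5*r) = r^2 - r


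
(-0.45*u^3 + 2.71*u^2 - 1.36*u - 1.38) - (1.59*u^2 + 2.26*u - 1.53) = -0.45*u^3 + 1.12*u^2 - 3.62*u + 0.15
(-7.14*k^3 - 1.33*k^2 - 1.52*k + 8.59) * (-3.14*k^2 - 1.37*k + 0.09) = 22.4196*k^5 + 13.958*k^4 + 5.9523*k^3 - 25.0099*k^2 - 11.9051*k + 0.7731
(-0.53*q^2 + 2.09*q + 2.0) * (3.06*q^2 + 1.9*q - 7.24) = -1.6218*q^4 + 5.3884*q^3 + 13.9282*q^2 - 11.3316*q - 14.48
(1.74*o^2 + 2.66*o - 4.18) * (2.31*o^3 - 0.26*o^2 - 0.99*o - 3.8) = 4.0194*o^5 + 5.6922*o^4 - 12.07*o^3 - 8.1586*o^2 - 5.9698*o + 15.884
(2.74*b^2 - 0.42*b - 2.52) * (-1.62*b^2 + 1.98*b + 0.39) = -4.4388*b^4 + 6.1056*b^3 + 4.3194*b^2 - 5.1534*b - 0.9828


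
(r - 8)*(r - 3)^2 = r^3 - 14*r^2 + 57*r - 72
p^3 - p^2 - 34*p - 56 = (p - 7)*(p + 2)*(p + 4)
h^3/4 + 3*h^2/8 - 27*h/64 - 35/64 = (h/4 + 1/4)*(h - 5/4)*(h + 7/4)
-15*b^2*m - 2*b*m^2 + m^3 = m*(-5*b + m)*(3*b + m)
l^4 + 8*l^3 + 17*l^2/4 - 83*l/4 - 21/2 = (l - 3/2)*(l + 1/2)*(l + 2)*(l + 7)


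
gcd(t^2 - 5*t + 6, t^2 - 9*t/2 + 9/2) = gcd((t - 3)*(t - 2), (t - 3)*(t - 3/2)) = t - 3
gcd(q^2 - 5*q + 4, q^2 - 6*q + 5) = q - 1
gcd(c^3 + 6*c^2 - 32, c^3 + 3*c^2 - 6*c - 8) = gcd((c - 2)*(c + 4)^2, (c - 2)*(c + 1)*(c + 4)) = c^2 + 2*c - 8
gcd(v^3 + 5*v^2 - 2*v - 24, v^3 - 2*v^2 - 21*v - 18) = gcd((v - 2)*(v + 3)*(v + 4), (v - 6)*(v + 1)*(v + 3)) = v + 3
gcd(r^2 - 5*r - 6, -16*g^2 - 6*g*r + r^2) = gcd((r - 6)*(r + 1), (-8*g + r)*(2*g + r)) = 1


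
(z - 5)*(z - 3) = z^2 - 8*z + 15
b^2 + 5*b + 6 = (b + 2)*(b + 3)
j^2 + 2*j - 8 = (j - 2)*(j + 4)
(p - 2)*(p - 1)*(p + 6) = p^3 + 3*p^2 - 16*p + 12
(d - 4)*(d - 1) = d^2 - 5*d + 4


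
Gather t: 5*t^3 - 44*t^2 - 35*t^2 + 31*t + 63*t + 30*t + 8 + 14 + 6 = 5*t^3 - 79*t^2 + 124*t + 28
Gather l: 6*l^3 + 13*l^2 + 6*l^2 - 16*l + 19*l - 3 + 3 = 6*l^3 + 19*l^2 + 3*l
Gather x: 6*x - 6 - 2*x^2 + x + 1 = -2*x^2 + 7*x - 5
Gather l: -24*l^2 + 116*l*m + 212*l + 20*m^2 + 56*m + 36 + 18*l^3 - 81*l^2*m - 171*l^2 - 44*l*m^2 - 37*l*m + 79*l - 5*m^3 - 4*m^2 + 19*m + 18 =18*l^3 + l^2*(-81*m - 195) + l*(-44*m^2 + 79*m + 291) - 5*m^3 + 16*m^2 + 75*m + 54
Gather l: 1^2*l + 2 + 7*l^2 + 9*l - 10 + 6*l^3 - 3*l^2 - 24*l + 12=6*l^3 + 4*l^2 - 14*l + 4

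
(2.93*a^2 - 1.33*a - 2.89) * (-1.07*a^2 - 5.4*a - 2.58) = -3.1351*a^4 - 14.3989*a^3 + 2.7149*a^2 + 19.0374*a + 7.4562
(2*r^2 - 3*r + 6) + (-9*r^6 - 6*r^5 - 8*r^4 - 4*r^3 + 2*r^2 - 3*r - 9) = -9*r^6 - 6*r^5 - 8*r^4 - 4*r^3 + 4*r^2 - 6*r - 3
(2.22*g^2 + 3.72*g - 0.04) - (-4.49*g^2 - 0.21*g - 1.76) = 6.71*g^2 + 3.93*g + 1.72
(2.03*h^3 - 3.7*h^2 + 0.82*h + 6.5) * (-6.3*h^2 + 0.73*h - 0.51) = -12.789*h^5 + 24.7919*h^4 - 8.9023*h^3 - 38.4644*h^2 + 4.3268*h - 3.315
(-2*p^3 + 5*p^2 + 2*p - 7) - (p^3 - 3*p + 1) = -3*p^3 + 5*p^2 + 5*p - 8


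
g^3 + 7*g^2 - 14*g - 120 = (g - 4)*(g + 5)*(g + 6)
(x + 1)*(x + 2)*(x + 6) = x^3 + 9*x^2 + 20*x + 12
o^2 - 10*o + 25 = (o - 5)^2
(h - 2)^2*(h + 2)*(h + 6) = h^4 + 4*h^3 - 16*h^2 - 16*h + 48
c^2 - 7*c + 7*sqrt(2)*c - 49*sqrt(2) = (c - 7)*(c + 7*sqrt(2))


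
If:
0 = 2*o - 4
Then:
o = 2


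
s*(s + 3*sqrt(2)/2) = s^2 + 3*sqrt(2)*s/2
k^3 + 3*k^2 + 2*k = k*(k + 1)*(k + 2)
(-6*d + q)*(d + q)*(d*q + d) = -6*d^3*q - 6*d^3 - 5*d^2*q^2 - 5*d^2*q + d*q^3 + d*q^2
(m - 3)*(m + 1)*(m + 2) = m^3 - 7*m - 6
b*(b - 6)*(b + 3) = b^3 - 3*b^2 - 18*b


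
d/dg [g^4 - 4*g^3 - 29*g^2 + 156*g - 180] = 4*g^3 - 12*g^2 - 58*g + 156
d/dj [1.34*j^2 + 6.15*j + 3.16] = 2.68*j + 6.15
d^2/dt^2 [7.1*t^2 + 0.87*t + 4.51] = 14.2000000000000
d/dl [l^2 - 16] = 2*l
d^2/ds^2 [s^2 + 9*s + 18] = 2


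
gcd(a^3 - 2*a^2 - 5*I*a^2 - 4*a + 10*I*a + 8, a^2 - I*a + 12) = a - 4*I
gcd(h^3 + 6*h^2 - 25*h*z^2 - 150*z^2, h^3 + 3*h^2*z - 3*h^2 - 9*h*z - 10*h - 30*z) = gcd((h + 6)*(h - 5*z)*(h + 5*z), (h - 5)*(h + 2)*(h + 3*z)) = 1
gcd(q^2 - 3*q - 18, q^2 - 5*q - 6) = q - 6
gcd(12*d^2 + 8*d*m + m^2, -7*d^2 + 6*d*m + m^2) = 1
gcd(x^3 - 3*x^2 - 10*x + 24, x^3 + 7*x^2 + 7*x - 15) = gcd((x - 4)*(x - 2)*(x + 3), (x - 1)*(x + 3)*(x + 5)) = x + 3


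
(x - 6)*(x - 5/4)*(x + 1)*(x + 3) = x^4 - 13*x^3/4 - 37*x^2/2 + 33*x/4 + 45/2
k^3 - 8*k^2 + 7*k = k*(k - 7)*(k - 1)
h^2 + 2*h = h*(h + 2)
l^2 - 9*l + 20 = (l - 5)*(l - 4)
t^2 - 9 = (t - 3)*(t + 3)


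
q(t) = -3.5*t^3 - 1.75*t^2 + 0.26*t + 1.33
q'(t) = -10.5*t^2 - 3.5*t + 0.26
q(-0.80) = 1.79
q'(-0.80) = -3.66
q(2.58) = -69.76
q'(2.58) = -78.66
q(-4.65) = 314.19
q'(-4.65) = -210.50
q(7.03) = -1299.33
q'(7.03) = -543.26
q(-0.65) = 1.38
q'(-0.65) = -1.90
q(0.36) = 1.03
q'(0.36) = -2.36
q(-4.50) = 283.66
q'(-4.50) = -196.62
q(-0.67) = 1.42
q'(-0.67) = -2.11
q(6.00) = -816.11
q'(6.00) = -398.74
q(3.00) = -108.14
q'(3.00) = -104.74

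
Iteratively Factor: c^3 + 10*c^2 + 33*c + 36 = (c + 4)*(c^2 + 6*c + 9) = (c + 3)*(c + 4)*(c + 3)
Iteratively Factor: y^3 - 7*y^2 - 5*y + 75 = (y - 5)*(y^2 - 2*y - 15) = (y - 5)*(y + 3)*(y - 5)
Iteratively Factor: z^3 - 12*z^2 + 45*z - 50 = (z - 2)*(z^2 - 10*z + 25) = (z - 5)*(z - 2)*(z - 5)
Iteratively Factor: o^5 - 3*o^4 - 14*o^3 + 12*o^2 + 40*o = (o - 2)*(o^4 - o^3 - 16*o^2 - 20*o) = o*(o - 2)*(o^3 - o^2 - 16*o - 20) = o*(o - 5)*(o - 2)*(o^2 + 4*o + 4) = o*(o - 5)*(o - 2)*(o + 2)*(o + 2)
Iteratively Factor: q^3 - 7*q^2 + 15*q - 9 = (q - 3)*(q^2 - 4*q + 3) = (q - 3)^2*(q - 1)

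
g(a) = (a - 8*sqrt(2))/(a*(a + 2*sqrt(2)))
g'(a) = -(a - 8*sqrt(2))/(a*(a + 2*sqrt(2))^2) + 1/(a*(a + 2*sqrt(2))) - (a - 8*sqrt(2))/(a^2*(a + 2*sqrt(2)))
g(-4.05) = -3.11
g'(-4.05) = -3.11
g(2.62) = -0.61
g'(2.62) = 0.41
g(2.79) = -0.54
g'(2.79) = 0.36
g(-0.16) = 26.87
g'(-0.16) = 155.55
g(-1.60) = 6.57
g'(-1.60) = -1.75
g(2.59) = -0.62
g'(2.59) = 0.43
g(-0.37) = 12.84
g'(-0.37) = 28.39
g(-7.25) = -0.58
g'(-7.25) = -0.18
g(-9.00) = -0.37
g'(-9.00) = -0.08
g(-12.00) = -0.21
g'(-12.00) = -0.03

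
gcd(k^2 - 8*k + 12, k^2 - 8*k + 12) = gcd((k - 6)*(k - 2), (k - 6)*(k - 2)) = k^2 - 8*k + 12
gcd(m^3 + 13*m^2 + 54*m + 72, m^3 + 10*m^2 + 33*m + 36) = m^2 + 7*m + 12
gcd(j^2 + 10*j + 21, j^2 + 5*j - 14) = j + 7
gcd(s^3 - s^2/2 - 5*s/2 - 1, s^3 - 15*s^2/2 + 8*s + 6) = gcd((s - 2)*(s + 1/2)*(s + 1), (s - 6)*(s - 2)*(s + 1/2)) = s^2 - 3*s/2 - 1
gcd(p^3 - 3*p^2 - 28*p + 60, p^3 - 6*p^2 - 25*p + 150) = p^2 - p - 30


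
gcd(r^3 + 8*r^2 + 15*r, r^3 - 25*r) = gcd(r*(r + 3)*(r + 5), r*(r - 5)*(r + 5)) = r^2 + 5*r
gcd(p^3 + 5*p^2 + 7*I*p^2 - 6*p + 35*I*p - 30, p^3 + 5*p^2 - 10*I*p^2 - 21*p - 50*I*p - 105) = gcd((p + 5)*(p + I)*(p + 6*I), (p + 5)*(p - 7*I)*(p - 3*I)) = p + 5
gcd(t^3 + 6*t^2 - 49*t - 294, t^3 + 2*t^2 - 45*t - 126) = t^2 - t - 42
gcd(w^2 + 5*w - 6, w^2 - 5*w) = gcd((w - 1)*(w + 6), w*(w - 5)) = 1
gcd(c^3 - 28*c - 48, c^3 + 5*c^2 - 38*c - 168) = c^2 - 2*c - 24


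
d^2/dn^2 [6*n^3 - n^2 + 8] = 36*n - 2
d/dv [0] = 0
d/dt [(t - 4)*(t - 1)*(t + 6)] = 3*t^2 + 2*t - 26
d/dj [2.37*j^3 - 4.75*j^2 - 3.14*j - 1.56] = 7.11*j^2 - 9.5*j - 3.14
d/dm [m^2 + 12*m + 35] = 2*m + 12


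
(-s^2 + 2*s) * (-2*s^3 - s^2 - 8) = 2*s^5 - 3*s^4 - 2*s^3 + 8*s^2 - 16*s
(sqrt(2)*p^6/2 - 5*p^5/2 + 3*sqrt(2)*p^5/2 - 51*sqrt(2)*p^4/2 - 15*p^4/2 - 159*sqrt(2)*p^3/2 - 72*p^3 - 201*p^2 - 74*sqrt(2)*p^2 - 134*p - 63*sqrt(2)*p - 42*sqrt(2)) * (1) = sqrt(2)*p^6/2 - 5*p^5/2 + 3*sqrt(2)*p^5/2 - 51*sqrt(2)*p^4/2 - 15*p^4/2 - 159*sqrt(2)*p^3/2 - 72*p^3 - 201*p^2 - 74*sqrt(2)*p^2 - 134*p - 63*sqrt(2)*p - 42*sqrt(2)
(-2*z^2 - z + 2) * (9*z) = -18*z^3 - 9*z^2 + 18*z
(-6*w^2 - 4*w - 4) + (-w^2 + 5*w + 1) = -7*w^2 + w - 3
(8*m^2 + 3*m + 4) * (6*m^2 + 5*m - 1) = 48*m^4 + 58*m^3 + 31*m^2 + 17*m - 4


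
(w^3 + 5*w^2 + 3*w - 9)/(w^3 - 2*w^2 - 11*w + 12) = (w + 3)/(w - 4)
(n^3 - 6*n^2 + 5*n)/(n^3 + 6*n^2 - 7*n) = (n - 5)/(n + 7)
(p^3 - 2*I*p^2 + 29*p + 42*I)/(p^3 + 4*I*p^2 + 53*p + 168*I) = (p + 2*I)/(p + 8*I)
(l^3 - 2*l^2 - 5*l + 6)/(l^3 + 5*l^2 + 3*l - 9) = (l^2 - l - 6)/(l^2 + 6*l + 9)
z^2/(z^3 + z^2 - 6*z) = z/(z^2 + z - 6)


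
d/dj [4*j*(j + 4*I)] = 8*j + 16*I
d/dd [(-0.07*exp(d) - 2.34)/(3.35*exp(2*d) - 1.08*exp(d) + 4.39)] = (0.2345*exp(2*d) + 15.678*exp(d) - 2.8345)*exp(d)/(11.2225*exp(4*d) - 7.236*exp(3*d) + 30.5794*exp(2*d) - 9.4824*exp(d) + 19.2721)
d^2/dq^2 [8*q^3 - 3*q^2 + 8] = 48*q - 6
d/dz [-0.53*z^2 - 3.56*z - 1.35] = -1.06*z - 3.56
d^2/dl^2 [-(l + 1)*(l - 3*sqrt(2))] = -2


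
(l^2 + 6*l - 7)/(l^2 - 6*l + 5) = (l + 7)/(l - 5)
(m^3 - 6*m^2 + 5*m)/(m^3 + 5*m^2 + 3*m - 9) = m*(m - 5)/(m^2 + 6*m + 9)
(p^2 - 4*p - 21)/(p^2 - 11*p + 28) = (p + 3)/(p - 4)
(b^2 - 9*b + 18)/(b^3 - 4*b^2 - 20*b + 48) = (b - 3)/(b^2 + 2*b - 8)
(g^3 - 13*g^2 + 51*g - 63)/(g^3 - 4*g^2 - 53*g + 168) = (g^2 - 10*g + 21)/(g^2 - g - 56)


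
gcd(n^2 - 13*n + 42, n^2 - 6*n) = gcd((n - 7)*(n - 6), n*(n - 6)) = n - 6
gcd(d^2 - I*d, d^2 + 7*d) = d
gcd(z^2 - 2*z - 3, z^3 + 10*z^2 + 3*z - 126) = z - 3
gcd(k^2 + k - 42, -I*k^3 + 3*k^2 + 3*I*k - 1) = 1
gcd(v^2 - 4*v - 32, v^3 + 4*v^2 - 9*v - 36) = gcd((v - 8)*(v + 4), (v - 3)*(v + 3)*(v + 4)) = v + 4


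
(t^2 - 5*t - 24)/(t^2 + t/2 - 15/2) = 2*(t - 8)/(2*t - 5)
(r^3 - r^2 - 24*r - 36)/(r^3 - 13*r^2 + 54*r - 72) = (r^2 + 5*r + 6)/(r^2 - 7*r + 12)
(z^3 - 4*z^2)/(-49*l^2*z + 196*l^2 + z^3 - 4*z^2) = z^2/(-49*l^2 + z^2)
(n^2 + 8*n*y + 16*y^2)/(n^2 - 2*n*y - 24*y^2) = (-n - 4*y)/(-n + 6*y)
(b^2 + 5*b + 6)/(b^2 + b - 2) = (b + 3)/(b - 1)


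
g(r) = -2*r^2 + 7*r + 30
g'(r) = 7 - 4*r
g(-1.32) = 17.28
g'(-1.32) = 12.28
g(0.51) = 33.05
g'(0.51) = 4.96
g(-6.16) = -89.01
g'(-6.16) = 31.64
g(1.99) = 36.01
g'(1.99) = -0.96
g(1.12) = 35.33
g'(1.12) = 2.52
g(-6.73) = -107.70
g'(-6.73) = 33.92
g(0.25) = 31.62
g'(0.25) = 6.00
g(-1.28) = 17.76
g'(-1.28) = 12.12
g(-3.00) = -9.00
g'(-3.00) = 19.00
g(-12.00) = -342.00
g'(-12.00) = 55.00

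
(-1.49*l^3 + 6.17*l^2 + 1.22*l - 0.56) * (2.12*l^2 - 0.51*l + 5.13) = -3.1588*l^5 + 13.8403*l^4 - 8.204*l^3 + 29.8427*l^2 + 6.5442*l - 2.8728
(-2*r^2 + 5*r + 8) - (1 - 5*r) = -2*r^2 + 10*r + 7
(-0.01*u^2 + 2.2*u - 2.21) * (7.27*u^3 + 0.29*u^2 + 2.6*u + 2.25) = -0.0727*u^5 + 15.9911*u^4 - 15.4547*u^3 + 5.0566*u^2 - 0.796*u - 4.9725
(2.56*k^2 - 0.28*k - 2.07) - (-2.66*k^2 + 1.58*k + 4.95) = 5.22*k^2 - 1.86*k - 7.02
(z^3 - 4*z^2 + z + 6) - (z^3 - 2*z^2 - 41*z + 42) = -2*z^2 + 42*z - 36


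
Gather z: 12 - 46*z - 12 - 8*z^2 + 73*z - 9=-8*z^2 + 27*z - 9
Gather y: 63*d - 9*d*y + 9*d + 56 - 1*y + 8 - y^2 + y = -9*d*y + 72*d - y^2 + 64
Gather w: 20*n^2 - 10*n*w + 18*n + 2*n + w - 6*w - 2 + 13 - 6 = 20*n^2 + 20*n + w*(-10*n - 5) + 5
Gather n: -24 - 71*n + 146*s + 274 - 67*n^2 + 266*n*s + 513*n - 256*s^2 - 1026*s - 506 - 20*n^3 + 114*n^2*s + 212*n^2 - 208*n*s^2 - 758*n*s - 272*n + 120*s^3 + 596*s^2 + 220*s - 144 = -20*n^3 + n^2*(114*s + 145) + n*(-208*s^2 - 492*s + 170) + 120*s^3 + 340*s^2 - 660*s - 400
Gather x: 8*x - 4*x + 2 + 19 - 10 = 4*x + 11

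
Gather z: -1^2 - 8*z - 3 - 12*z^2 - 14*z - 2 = -12*z^2 - 22*z - 6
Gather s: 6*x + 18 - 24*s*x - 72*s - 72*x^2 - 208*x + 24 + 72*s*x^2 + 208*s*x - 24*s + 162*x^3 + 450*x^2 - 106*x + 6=s*(72*x^2 + 184*x - 96) + 162*x^3 + 378*x^2 - 308*x + 48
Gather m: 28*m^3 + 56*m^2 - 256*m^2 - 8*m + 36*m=28*m^3 - 200*m^2 + 28*m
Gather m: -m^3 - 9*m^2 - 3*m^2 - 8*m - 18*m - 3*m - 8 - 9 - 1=-m^3 - 12*m^2 - 29*m - 18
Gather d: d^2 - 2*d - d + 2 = d^2 - 3*d + 2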